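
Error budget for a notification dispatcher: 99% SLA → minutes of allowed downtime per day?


Formula: allowed downtime = period * (100 - SLA) / 100
Period (day) = 1440 minutes
Unavailability fraction = (100 - 99.0) / 100
Allowed downtime = 1440 * (100 - 99.0) / 100
Allowed downtime = 14.4 minutes

14.4 minutes


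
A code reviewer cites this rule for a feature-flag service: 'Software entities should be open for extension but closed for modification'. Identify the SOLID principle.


This describes the Open/Closed Principle (OCP)

Open/Closed Principle (OCP)


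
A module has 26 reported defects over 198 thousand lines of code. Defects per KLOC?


Defect density = defects / KLOC
Defect density = 26 / 198
Defect density = 0.131 defects/KLOC

0.131 defects/KLOC


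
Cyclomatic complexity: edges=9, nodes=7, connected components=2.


Formula: V(G) = E - N + 2P
V(G) = 9 - 7 + 2*2
V(G) = 2 + 4
V(G) = 6

6


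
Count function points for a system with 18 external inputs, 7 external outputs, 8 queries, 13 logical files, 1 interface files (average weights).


UFP = EI*4 + EO*5 + EQ*4 + ILF*10 + EIF*7
UFP = 18*4 + 7*5 + 8*4 + 13*10 + 1*7
UFP = 72 + 35 + 32 + 130 + 7
UFP = 276

276


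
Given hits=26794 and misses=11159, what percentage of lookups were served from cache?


Formula: hit rate = hits / (hits + misses) * 100
hit rate = 26794 / (26794 + 11159) * 100
hit rate = 26794 / 37953 * 100
hit rate = 70.6%

70.6%


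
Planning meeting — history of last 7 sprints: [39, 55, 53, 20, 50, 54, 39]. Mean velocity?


Formula: Avg velocity = Total points / Number of sprints
Points: [39, 55, 53, 20, 50, 54, 39]
Sum = 39 + 55 + 53 + 20 + 50 + 54 + 39 = 310
Avg velocity = 310 / 7 = 44.29 points/sprint

44.29 points/sprint


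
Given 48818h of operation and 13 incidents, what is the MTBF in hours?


Formula: MTBF = Total operating time / Number of failures
MTBF = 48818 / 13
MTBF = 3755.23 hours

3755.23 hours


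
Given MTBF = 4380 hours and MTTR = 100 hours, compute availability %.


Availability = MTBF / (MTBF + MTTR)
Availability = 4380 / (4380 + 100)
Availability = 4380 / 4480
Availability = 97.7679%

97.7679%


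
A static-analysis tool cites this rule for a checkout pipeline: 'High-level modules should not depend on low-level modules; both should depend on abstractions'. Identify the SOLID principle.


This describes the Dependency Inversion Principle (DIP)

Dependency Inversion Principle (DIP)


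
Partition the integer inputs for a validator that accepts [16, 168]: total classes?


Valid range: [16, 168]
Class 1: x < 16 — invalid
Class 2: 16 ≤ x ≤ 168 — valid
Class 3: x > 168 — invalid
Total equivalence classes: 3

3 equivalence classes


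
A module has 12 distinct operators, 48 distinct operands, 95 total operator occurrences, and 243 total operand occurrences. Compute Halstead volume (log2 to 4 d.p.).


Formula: V = N * log2(η), where N = N1 + N2 and η = η1 + η2
η = 12 + 48 = 60
N = 95 + 243 = 338
log2(60) ≈ 5.9069
V = 338 * 5.9069 = 1996.53

1996.53


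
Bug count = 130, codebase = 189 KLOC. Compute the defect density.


Defect density = defects / KLOC
Defect density = 130 / 189
Defect density = 0.688 defects/KLOC

0.688 defects/KLOC


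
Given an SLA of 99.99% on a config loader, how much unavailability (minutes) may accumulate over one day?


Formula: allowed downtime = period * (100 - SLA) / 100
Period (day) = 1440 minutes
Unavailability fraction = (100 - 99.99) / 100
Allowed downtime = 1440 * (100 - 99.99) / 100
Allowed downtime = 0.144 minutes

0.144 minutes


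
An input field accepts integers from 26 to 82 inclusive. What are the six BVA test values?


Range: [26, 82]
Boundaries: just below min, min, min+1, max-1, max, just above max
Values: [25, 26, 27, 81, 82, 83]

[25, 26, 27, 81, 82, 83]


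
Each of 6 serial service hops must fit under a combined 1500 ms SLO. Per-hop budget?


Formula: per_stage = total_budget / stages
per_stage = 1500 / 6
per_stage = 250.0 ms

250.0 ms


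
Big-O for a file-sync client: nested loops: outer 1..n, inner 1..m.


Reasoning: product of independent bounds
Complexity: O(n*m)

O(n*m)


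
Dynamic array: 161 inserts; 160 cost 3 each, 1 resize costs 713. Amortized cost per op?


Formula: Amortized cost = Total cost / Operations
Total cost = (160 * 3) + (1 * 713)
Total cost = 480 + 713 = 1193
Amortized = 1193 / 161 = 7.4099

7.4099


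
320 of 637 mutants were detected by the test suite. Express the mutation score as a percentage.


Mutation score = killed / total * 100
Mutation score = 320 / 637 * 100
Mutation score = 50.24%

50.24%


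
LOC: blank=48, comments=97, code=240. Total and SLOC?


Total LOC = blank + comment + code
Total LOC = 48 + 97 + 240 = 385
SLOC (source only) = code = 240

Total LOC: 385, SLOC: 240


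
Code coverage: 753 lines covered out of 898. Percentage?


Coverage = covered / total * 100
Coverage = 753 / 898 * 100
Coverage = 83.85%

83.85%


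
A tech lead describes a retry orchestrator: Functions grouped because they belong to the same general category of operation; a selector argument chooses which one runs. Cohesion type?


Reasoning: Grouped by category of activity, not by data or sequence
Type: Logical cohesion

Logical cohesion


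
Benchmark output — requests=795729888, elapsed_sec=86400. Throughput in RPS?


Formula: throughput = requests / seconds
throughput = 795729888 / 86400
throughput = 9209.84 requests/second

9209.84 requests/second


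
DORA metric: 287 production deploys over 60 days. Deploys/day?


Formula: deployments per day = releases / days
= 287 / 60
= 4.783 deploys/day
(equivalently, 33.48 deploys/week)

4.783 deploys/day


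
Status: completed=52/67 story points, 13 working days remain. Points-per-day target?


Formula: Required rate = Remaining points / Days left
Remaining = 67 - 52 = 15 points
Required rate = 15 / 13 = 1.15 points/day

1.15 points/day


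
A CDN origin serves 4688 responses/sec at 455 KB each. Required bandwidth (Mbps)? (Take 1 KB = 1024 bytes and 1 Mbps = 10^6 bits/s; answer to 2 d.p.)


Formula: Mbps = payload_bytes * RPS * 8 / 1e6
Payload per request = 455 KB = 455 * 1024 = 465920 bytes
Total bytes/sec = 465920 * 4688 = 2184232960
Total bits/sec = 2184232960 * 8 = 17473863680
Mbps = 17473863680 / 1e6 = 17473.86

17473.86 Mbps


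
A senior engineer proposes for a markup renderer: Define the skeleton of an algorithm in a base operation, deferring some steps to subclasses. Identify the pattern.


This matches the Template Method pattern

Template Method


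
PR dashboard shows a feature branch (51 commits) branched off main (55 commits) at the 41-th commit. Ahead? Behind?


Common ancestor: commit #41
feature commits after divergence: 51 - 41 = 10
main commits after divergence: 55 - 41 = 14
feature is 10 commits ahead of main
main is 14 commits ahead of feature

feature ahead: 10, main ahead: 14


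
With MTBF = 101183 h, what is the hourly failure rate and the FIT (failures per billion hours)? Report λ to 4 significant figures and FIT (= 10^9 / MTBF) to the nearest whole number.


Formula: λ = 1 / MTBF; FIT = λ × 1e9 = 1e9 / MTBF
λ = 1 / 101183 ≈ 9.883e-06 failures/hour
FIT = 1e9 / 101183 ≈ 9883 failures per 1e9 hours (nearest whole number)

λ = 9.883e-06 /h, FIT = 9883


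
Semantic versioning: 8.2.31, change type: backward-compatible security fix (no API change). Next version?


Current: 8.2.31
Change category: 'backward-compatible security fix (no API change)' → patch bump
SemVer rule: patch bump → increment PATCH (MAJOR and MINOR unchanged)
New: 8.2.32

8.2.32


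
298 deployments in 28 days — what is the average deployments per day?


Formula: deployments per day = releases / days
= 298 / 28
= 10.643 deploys/day
(equivalently, 74.5 deploys/week)

10.643 deploys/day


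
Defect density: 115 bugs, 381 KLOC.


Defect density = defects / KLOC
Defect density = 115 / 381
Defect density = 0.302 defects/KLOC

0.302 defects/KLOC


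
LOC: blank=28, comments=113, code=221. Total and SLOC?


Total LOC = blank + comment + code
Total LOC = 28 + 113 + 221 = 362
SLOC (source only) = code = 221

Total LOC: 362, SLOC: 221


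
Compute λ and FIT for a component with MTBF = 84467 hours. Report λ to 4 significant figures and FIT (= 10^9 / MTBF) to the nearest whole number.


Formula: λ = 1 / MTBF; FIT = λ × 1e9 = 1e9 / MTBF
λ = 1 / 84467 ≈ 1.184e-05 failures/hour
FIT = 1e9 / 84467 ≈ 11839 failures per 1e9 hours (nearest whole number)

λ = 1.184e-05 /h, FIT = 11839


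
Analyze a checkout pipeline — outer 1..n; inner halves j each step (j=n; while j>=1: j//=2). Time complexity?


Reasoning: n times log n
Complexity: O(n log n)

O(n log n)


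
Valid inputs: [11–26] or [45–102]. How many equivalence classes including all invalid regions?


Valid ranges: [11,26] and [45,102]
Class 1: x < 11 — invalid
Class 2: 11 ≤ x ≤ 26 — valid
Class 3: 26 < x < 45 — invalid (gap between ranges)
Class 4: 45 ≤ x ≤ 102 — valid
Class 5: x > 102 — invalid
Total equivalence classes: 5

5 equivalence classes


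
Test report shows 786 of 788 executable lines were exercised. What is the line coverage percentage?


Coverage = covered / total * 100
Coverage = 786 / 788 * 100
Coverage = 99.75%

99.75%


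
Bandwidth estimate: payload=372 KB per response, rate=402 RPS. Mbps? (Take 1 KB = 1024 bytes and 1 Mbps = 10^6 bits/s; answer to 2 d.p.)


Formula: Mbps = payload_bytes * RPS * 8 / 1e6
Payload per request = 372 KB = 372 * 1024 = 380928 bytes
Total bytes/sec = 380928 * 402 = 153133056
Total bits/sec = 153133056 * 8 = 1225064448
Mbps = 1225064448 / 1e6 = 1225.06

1225.06 Mbps


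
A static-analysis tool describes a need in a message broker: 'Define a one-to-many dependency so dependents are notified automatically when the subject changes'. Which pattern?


This matches the Observer pattern

Observer


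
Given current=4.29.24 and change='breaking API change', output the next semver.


Current: 4.29.24
Change category: 'breaking API change' → major bump
SemVer rule: major bump → increment MAJOR, reset MINOR and PATCH to 0
New: 5.0.0

5.0.0


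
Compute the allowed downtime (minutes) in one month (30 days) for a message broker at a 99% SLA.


Formula: allowed downtime = period * (100 - SLA) / 100
Period (month (30 days)) = 43200 minutes
Unavailability fraction = (100 - 99.0) / 100
Allowed downtime = 43200 * (100 - 99.0) / 100
Allowed downtime = 432.0 minutes

432.0 minutes


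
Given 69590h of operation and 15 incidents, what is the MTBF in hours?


Formula: MTBF = Total operating time / Number of failures
MTBF = 69590 / 15
MTBF = 4639.33 hours

4639.33 hours


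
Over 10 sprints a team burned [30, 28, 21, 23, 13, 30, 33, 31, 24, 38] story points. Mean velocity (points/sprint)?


Formula: Avg velocity = Total points / Number of sprints
Points: [30, 28, 21, 23, 13, 30, 33, 31, 24, 38]
Sum = 30 + 28 + 21 + 23 + 13 + 30 + 33 + 31 + 24 + 38 = 271
Avg velocity = 271 / 10 = 27.1 points/sprint

27.1 points/sprint


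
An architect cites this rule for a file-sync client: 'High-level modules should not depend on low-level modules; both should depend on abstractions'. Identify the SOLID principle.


This describes the Dependency Inversion Principle (DIP)

Dependency Inversion Principle (DIP)


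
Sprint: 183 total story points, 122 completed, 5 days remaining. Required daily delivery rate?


Formula: Required rate = Remaining points / Days left
Remaining = 183 - 122 = 61 points
Required rate = 61 / 5 = 12.2 points/day

12.2 points/day


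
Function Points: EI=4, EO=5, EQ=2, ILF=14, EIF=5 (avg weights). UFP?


UFP = EI*4 + EO*5 + EQ*4 + ILF*10 + EIF*7
UFP = 4*4 + 5*5 + 2*4 + 14*10 + 5*7
UFP = 16 + 25 + 8 + 140 + 35
UFP = 224

224


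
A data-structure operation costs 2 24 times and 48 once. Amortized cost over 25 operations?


Formula: Amortized cost = Total cost / Operations
Total cost = (24 * 2) + (1 * 48)
Total cost = 48 + 48 = 96
Amortized = 96 / 25 = 3.84

3.84


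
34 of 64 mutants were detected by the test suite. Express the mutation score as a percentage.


Mutation score = killed / total * 100
Mutation score = 34 / 64 * 100
Mutation score = 53.13%

53.13%


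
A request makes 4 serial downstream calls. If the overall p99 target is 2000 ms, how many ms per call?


Formula: per_stage = total_budget / stages
per_stage = 2000 / 4
per_stage = 500.0 ms

500.0 ms


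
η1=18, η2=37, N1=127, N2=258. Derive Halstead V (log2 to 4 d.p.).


Formula: V = N * log2(η), where N = N1 + N2 and η = η1 + η2
η = 18 + 37 = 55
N = 127 + 258 = 385
log2(55) ≈ 5.7814
V = 385 * 5.7814 = 2225.84

2225.84


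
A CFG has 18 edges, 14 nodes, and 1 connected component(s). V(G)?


Formula: V(G) = E - N + 2P
V(G) = 18 - 14 + 2*1
V(G) = 4 + 2
V(G) = 6

6


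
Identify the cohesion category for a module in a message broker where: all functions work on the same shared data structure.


Reasoning: Functions share data
Type: Communicational cohesion

Communicational cohesion


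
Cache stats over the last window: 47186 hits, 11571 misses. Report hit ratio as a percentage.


Formula: hit rate = hits / (hits + misses) * 100
hit rate = 47186 / (47186 + 11571) * 100
hit rate = 47186 / 58757 * 100
hit rate = 80.31%

80.31%


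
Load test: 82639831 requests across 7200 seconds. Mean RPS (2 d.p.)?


Formula: throughput = requests / seconds
throughput = 82639831 / 7200
throughput = 11477.75 requests/second

11477.75 requests/second


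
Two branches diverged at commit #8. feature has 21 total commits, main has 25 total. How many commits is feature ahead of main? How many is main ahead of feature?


Common ancestor: commit #8
feature commits after divergence: 21 - 8 = 13
main commits after divergence: 25 - 8 = 17
feature is 13 commits ahead of main
main is 17 commits ahead of feature

feature ahead: 13, main ahead: 17


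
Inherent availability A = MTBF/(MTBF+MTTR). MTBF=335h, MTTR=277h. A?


Availability = MTBF / (MTBF + MTTR)
Availability = 335 / (335 + 277)
Availability = 335 / 612
Availability = 54.7386%

54.7386%


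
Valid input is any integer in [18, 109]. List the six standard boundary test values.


Range: [18, 109]
Boundaries: just below min, min, min+1, max-1, max, just above max
Values: [17, 18, 19, 108, 109, 110]

[17, 18, 19, 108, 109, 110]


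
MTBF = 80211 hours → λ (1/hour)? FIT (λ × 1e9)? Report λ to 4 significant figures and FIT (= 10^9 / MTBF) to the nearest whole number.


Formula: λ = 1 / MTBF; FIT = λ × 1e9 = 1e9 / MTBF
λ = 1 / 80211 ≈ 1.247e-05 failures/hour
FIT = 1e9 / 80211 ≈ 12467 failures per 1e9 hours (nearest whole number)

λ = 1.247e-05 /h, FIT = 12467


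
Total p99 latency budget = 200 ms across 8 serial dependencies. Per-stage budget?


Formula: per_stage = total_budget / stages
per_stage = 200 / 8
per_stage = 25.0 ms

25.0 ms


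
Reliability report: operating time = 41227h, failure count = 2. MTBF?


Formula: MTBF = Total operating time / Number of failures
MTBF = 41227 / 2
MTBF = 20613.5 hours

20613.5 hours


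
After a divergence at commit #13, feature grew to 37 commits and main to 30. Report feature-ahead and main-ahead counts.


Common ancestor: commit #13
feature commits after divergence: 37 - 13 = 24
main commits after divergence: 30 - 13 = 17
feature is 24 commits ahead of main
main is 17 commits ahead of feature

feature ahead: 24, main ahead: 17


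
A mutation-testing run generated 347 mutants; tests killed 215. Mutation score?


Mutation score = killed / total * 100
Mutation score = 215 / 347 * 100
Mutation score = 61.96%

61.96%


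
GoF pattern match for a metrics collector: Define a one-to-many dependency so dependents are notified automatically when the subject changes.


This matches the Observer pattern

Observer


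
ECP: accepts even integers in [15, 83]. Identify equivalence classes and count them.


Constraint: even integers in [15, 83]
Class 1: x < 15 — out-of-range invalid
Class 2: x in [15,83] but odd — wrong type invalid
Class 3: x in [15,83] and even — valid
Class 4: x > 83 — out-of-range invalid
Total equivalence classes: 4

4 equivalence classes


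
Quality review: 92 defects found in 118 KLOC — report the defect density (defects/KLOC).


Defect density = defects / KLOC
Defect density = 92 / 118
Defect density = 0.78 defects/KLOC

0.78 defects/KLOC


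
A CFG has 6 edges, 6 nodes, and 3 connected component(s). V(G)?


Formula: V(G) = E - N + 2P
V(G) = 6 - 6 + 2*3
V(G) = 0 + 6
V(G) = 6

6


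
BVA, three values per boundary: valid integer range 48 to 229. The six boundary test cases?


Range: [48, 229]
Boundaries: just below min, min, min+1, max-1, max, just above max
Values: [47, 48, 49, 228, 229, 230]

[47, 48, 49, 228, 229, 230]


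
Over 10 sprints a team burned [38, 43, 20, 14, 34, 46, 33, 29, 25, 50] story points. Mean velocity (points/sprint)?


Formula: Avg velocity = Total points / Number of sprints
Points: [38, 43, 20, 14, 34, 46, 33, 29, 25, 50]
Sum = 38 + 43 + 20 + 14 + 34 + 46 + 33 + 29 + 25 + 50 = 332
Avg velocity = 332 / 10 = 33.2 points/sprint

33.2 points/sprint


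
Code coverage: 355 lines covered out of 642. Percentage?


Coverage = covered / total * 100
Coverage = 355 / 642 * 100
Coverage = 55.3%

55.3%


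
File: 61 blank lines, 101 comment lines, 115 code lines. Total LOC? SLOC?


Total LOC = blank + comment + code
Total LOC = 61 + 101 + 115 = 277
SLOC (source only) = code = 115

Total LOC: 277, SLOC: 115


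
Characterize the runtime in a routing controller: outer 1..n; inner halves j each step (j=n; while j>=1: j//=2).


Reasoning: n times log n
Complexity: O(n log n)

O(n log n)


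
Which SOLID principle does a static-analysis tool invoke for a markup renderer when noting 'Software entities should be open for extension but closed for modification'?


This describes the Open/Closed Principle (OCP)

Open/Closed Principle (OCP)


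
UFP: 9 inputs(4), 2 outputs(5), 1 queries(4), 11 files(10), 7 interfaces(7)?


UFP = EI*4 + EO*5 + EQ*4 + ILF*10 + EIF*7
UFP = 9*4 + 2*5 + 1*4 + 11*10 + 7*7
UFP = 36 + 10 + 4 + 110 + 49
UFP = 209

209


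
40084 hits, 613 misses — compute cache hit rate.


Formula: hit rate = hits / (hits + misses) * 100
hit rate = 40084 / (40084 + 613) * 100
hit rate = 40084 / 40697 * 100
hit rate = 98.49%

98.49%


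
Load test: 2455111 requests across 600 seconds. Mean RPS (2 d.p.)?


Formula: throughput = requests / seconds
throughput = 2455111 / 600
throughput = 4091.85 requests/second

4091.85 requests/second


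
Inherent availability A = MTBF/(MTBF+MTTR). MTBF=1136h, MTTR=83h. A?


Availability = MTBF / (MTBF + MTTR)
Availability = 1136 / (1136 + 83)
Availability = 1136 / 1219
Availability = 93.1911%

93.1911%


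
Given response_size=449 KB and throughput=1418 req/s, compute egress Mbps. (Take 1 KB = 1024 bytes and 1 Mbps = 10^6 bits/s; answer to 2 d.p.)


Formula: Mbps = payload_bytes * RPS * 8 / 1e6
Payload per request = 449 KB = 449 * 1024 = 459776 bytes
Total bytes/sec = 459776 * 1418 = 651962368
Total bits/sec = 651962368 * 8 = 5215698944
Mbps = 5215698944 / 1e6 = 5215.7

5215.7 Mbps


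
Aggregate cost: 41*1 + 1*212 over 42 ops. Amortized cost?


Formula: Amortized cost = Total cost / Operations
Total cost = (41 * 1) + (1 * 212)
Total cost = 41 + 212 = 253
Amortized = 253 / 42 = 6.0238

6.0238


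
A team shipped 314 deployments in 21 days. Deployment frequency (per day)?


Formula: deployments per day = releases / days
= 314 / 21
= 14.952 deploys/day
(equivalently, 104.67 deploys/week)

14.952 deploys/day


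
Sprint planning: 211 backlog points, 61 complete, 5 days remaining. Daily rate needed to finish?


Formula: Required rate = Remaining points / Days left
Remaining = 211 - 61 = 150 points
Required rate = 150 / 5 = 30.0 points/day

30.0 points/day


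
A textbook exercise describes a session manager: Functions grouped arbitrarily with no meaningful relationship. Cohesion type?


Reasoning: Worst: random grouping
Type: Coincidental cohesion

Coincidental cohesion


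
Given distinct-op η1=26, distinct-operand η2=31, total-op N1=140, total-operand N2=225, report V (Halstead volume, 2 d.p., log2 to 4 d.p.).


Formula: V = N * log2(η), where N = N1 + N2 and η = η1 + η2
η = 26 + 31 = 57
N = 140 + 225 = 365
log2(57) ≈ 5.8329
V = 365 * 5.8329 = 2129.01

2129.01


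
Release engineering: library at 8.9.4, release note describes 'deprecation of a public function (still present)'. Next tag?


Current: 8.9.4
Change category: 'deprecation of a public function (still present)' → minor bump
SemVer rule: minor bump → increment MINOR, reset PATCH to 0 (MAJOR unchanged)
New: 8.10.0

8.10.0


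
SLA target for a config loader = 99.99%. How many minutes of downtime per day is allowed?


Formula: allowed downtime = period * (100 - SLA) / 100
Period (day) = 1440 minutes
Unavailability fraction = (100 - 99.99) / 100
Allowed downtime = 1440 * (100 - 99.99) / 100
Allowed downtime = 0.144 minutes

0.144 minutes


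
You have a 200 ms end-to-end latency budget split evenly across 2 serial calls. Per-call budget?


Formula: per_stage = total_budget / stages
per_stage = 200 / 2
per_stage = 100.0 ms

100.0 ms


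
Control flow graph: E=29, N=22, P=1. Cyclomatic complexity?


Formula: V(G) = E - N + 2P
V(G) = 29 - 22 + 2*1
V(G) = 7 + 2
V(G) = 9

9


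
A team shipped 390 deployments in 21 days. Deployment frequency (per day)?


Formula: deployments per day = releases / days
= 390 / 21
= 18.571 deploys/day
(equivalently, 130.0 deploys/week)

18.571 deploys/day


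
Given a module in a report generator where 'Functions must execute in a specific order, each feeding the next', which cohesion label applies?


Reasoning: Output of one is input to next
Type: Sequential cohesion

Sequential cohesion


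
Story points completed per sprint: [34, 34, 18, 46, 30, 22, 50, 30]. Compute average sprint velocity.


Formula: Avg velocity = Total points / Number of sprints
Points: [34, 34, 18, 46, 30, 22, 50, 30]
Sum = 34 + 34 + 18 + 46 + 30 + 22 + 50 + 30 = 264
Avg velocity = 264 / 8 = 33.0 points/sprint

33.0 points/sprint


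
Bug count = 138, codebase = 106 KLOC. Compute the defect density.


Defect density = defects / KLOC
Defect density = 138 / 106
Defect density = 1.302 defects/KLOC

1.302 defects/KLOC


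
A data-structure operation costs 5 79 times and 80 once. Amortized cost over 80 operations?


Formula: Amortized cost = Total cost / Operations
Total cost = (79 * 5) + (1 * 80)
Total cost = 395 + 80 = 475
Amortized = 475 / 80 = 5.9375

5.9375


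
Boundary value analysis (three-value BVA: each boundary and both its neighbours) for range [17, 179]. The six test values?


Range: [17, 179]
Boundaries: just below min, min, min+1, max-1, max, just above max
Values: [16, 17, 18, 178, 179, 180]

[16, 17, 18, 178, 179, 180]


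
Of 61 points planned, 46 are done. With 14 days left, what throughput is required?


Formula: Required rate = Remaining points / Days left
Remaining = 61 - 46 = 15 points
Required rate = 15 / 14 = 1.07 points/day

1.07 points/day


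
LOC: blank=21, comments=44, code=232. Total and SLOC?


Total LOC = blank + comment + code
Total LOC = 21 + 44 + 232 = 297
SLOC (source only) = code = 232

Total LOC: 297, SLOC: 232


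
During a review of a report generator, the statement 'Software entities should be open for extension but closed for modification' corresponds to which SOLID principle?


This describes the Open/Closed Principle (OCP)

Open/Closed Principle (OCP)


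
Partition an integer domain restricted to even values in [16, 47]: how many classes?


Constraint: even integers in [16, 47]
Class 1: x < 16 — out-of-range invalid
Class 2: x in [16,47] but odd — wrong type invalid
Class 3: x in [16,47] and even — valid
Class 4: x > 47 — out-of-range invalid
Total equivalence classes: 4

4 equivalence classes


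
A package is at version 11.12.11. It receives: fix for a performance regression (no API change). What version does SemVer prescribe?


Current: 11.12.11
Change category: 'fix for a performance regression (no API change)' → patch bump
SemVer rule: patch bump → increment PATCH (MAJOR and MINOR unchanged)
New: 11.12.12

11.12.12


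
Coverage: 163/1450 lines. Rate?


Coverage = covered / total * 100
Coverage = 163 / 1450 * 100
Coverage = 11.24%

11.24%


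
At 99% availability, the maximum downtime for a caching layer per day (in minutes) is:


Formula: allowed downtime = period * (100 - SLA) / 100
Period (day) = 1440 minutes
Unavailability fraction = (100 - 99.0) / 100
Allowed downtime = 1440 * (100 - 99.0) / 100
Allowed downtime = 14.4 minutes

14.4 minutes


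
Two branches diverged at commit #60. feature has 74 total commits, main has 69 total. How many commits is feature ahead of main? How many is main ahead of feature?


Common ancestor: commit #60
feature commits after divergence: 74 - 60 = 14
main commits after divergence: 69 - 60 = 9
feature is 14 commits ahead of main
main is 9 commits ahead of feature

feature ahead: 14, main ahead: 9


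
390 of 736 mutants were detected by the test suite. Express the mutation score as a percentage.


Mutation score = killed / total * 100
Mutation score = 390 / 736 * 100
Mutation score = 52.99%

52.99%


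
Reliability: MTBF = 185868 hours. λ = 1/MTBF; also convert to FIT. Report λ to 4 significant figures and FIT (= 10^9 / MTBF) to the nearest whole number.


Formula: λ = 1 / MTBF; FIT = λ × 1e9 = 1e9 / MTBF
λ = 1 / 185868 ≈ 5.380e-06 failures/hour
FIT = 1e9 / 185868 ≈ 5380 failures per 1e9 hours (nearest whole number)

λ = 5.380e-06 /h, FIT = 5380


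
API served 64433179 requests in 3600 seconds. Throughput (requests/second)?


Formula: throughput = requests / seconds
throughput = 64433179 / 3600
throughput = 17898.11 requests/second

17898.11 requests/second


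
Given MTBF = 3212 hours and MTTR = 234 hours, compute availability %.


Availability = MTBF / (MTBF + MTTR)
Availability = 3212 / (3212 + 234)
Availability = 3212 / 3446
Availability = 93.2095%

93.2095%


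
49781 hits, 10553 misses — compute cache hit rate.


Formula: hit rate = hits / (hits + misses) * 100
hit rate = 49781 / (49781 + 10553) * 100
hit rate = 49781 / 60334 * 100
hit rate = 82.51%

82.51%


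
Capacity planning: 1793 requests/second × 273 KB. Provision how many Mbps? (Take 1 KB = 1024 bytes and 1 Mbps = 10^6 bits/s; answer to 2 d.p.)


Formula: Mbps = payload_bytes * RPS * 8 / 1e6
Payload per request = 273 KB = 273 * 1024 = 279552 bytes
Total bytes/sec = 279552 * 1793 = 501236736
Total bits/sec = 501236736 * 8 = 4009893888
Mbps = 4009893888 / 1e6 = 4009.89

4009.89 Mbps


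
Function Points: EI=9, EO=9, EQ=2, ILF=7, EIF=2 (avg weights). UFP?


UFP = EI*4 + EO*5 + EQ*4 + ILF*10 + EIF*7
UFP = 9*4 + 9*5 + 2*4 + 7*10 + 2*7
UFP = 36 + 45 + 8 + 70 + 14
UFP = 173

173


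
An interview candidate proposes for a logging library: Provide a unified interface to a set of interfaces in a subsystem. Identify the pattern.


This matches the Facade pattern

Facade


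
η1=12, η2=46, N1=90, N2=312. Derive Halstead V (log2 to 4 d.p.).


Formula: V = N * log2(η), where N = N1 + N2 and η = η1 + η2
η = 12 + 46 = 58
N = 90 + 312 = 402
log2(58) ≈ 5.8580
V = 402 * 5.8580 = 2354.92

2354.92


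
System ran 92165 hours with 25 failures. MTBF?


Formula: MTBF = Total operating time / Number of failures
MTBF = 92165 / 25
MTBF = 3686.6 hours

3686.6 hours


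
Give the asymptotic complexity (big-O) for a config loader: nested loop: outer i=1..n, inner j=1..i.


Reasoning: triangle: n(n+1)/2 ~ n^2/2
Complexity: O(n^2)

O(n^2)


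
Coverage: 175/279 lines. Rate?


Coverage = covered / total * 100
Coverage = 175 / 279 * 100
Coverage = 62.72%

62.72%


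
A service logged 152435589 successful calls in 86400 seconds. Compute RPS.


Formula: throughput = requests / seconds
throughput = 152435589 / 86400
throughput = 1764.3 requests/second

1764.3 requests/second


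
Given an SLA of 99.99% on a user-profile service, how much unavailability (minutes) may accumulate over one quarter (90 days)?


Formula: allowed downtime = period * (100 - SLA) / 100
Period (quarter (90 days)) = 129600 minutes
Unavailability fraction = (100 - 99.99) / 100
Allowed downtime = 129600 * (100 - 99.99) / 100
Allowed downtime = 12.96 minutes

12.96 minutes


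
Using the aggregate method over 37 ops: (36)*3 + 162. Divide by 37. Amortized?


Formula: Amortized cost = Total cost / Operations
Total cost = (36 * 3) + (1 * 162)
Total cost = 108 + 162 = 270
Amortized = 270 / 37 = 7.2973

7.2973


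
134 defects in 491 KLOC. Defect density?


Defect density = defects / KLOC
Defect density = 134 / 491
Defect density = 0.273 defects/KLOC

0.273 defects/KLOC


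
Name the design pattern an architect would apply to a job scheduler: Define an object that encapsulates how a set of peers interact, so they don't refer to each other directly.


This matches the Mediator pattern

Mediator


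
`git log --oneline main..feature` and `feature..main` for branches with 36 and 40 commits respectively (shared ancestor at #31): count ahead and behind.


Common ancestor: commit #31
feature commits after divergence: 36 - 31 = 5
main commits after divergence: 40 - 31 = 9
feature is 5 commits ahead of main
main is 9 commits ahead of feature

feature ahead: 5, main ahead: 9


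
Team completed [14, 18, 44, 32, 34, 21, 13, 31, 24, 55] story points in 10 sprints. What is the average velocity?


Formula: Avg velocity = Total points / Number of sprints
Points: [14, 18, 44, 32, 34, 21, 13, 31, 24, 55]
Sum = 14 + 18 + 44 + 32 + 34 + 21 + 13 + 31 + 24 + 55 = 286
Avg velocity = 286 / 10 = 28.6 points/sprint

28.6 points/sprint


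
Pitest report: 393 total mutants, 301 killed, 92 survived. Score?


Mutation score = killed / total * 100
Mutation score = 301 / 393 * 100
Mutation score = 76.59%

76.59%


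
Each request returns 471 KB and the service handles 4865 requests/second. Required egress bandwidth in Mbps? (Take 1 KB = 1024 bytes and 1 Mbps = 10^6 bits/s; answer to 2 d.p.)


Formula: Mbps = payload_bytes * RPS * 8 / 1e6
Payload per request = 471 KB = 471 * 1024 = 482304 bytes
Total bytes/sec = 482304 * 4865 = 2346408960
Total bits/sec = 2346408960 * 8 = 18771271680
Mbps = 18771271680 / 1e6 = 18771.27

18771.27 Mbps


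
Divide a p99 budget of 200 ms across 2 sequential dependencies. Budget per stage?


Formula: per_stage = total_budget / stages
per_stage = 200 / 2
per_stage = 100.0 ms

100.0 ms


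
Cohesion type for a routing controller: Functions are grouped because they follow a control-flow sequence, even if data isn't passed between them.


Reasoning: Grouped by order of execution within a routine, not by data flow
Type: Procedural cohesion

Procedural cohesion


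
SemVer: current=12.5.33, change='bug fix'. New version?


Current: 12.5.33
Change category: 'bug fix' → patch bump
SemVer rule: patch bump → increment PATCH (MAJOR and MINOR unchanged)
New: 12.5.34

12.5.34


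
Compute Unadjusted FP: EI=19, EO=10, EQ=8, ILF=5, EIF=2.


UFP = EI*4 + EO*5 + EQ*4 + ILF*10 + EIF*7
UFP = 19*4 + 10*5 + 8*4 + 5*10 + 2*7
UFP = 76 + 50 + 32 + 50 + 14
UFP = 222

222


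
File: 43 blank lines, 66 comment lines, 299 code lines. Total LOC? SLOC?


Total LOC = blank + comment + code
Total LOC = 43 + 66 + 299 = 408
SLOC (source only) = code = 299

Total LOC: 408, SLOC: 299


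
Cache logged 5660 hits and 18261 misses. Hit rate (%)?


Formula: hit rate = hits / (hits + misses) * 100
hit rate = 5660 / (5660 + 18261) * 100
hit rate = 5660 / 23921 * 100
hit rate = 23.66%

23.66%


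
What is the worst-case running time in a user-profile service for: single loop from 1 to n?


Reasoning: one pass through n items
Complexity: O(n)

O(n)


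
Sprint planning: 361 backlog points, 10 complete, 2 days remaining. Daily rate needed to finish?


Formula: Required rate = Remaining points / Days left
Remaining = 361 - 10 = 351 points
Required rate = 351 / 2 = 175.5 points/day

175.5 points/day


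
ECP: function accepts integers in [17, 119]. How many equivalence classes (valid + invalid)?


Valid range: [17, 119]
Class 1: x < 17 — invalid
Class 2: 17 ≤ x ≤ 119 — valid
Class 3: x > 119 — invalid
Total equivalence classes: 3

3 equivalence classes


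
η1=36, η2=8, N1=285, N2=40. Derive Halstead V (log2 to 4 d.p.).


Formula: V = N * log2(η), where N = N1 + N2 and η = η1 + η2
η = 36 + 8 = 44
N = 285 + 40 = 325
log2(44) ≈ 5.4594
V = 325 * 5.4594 = 1774.31

1774.31


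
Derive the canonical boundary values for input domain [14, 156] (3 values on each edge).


Range: [14, 156]
Boundaries: just below min, min, min+1, max-1, max, just above max
Values: [13, 14, 15, 155, 156, 157]

[13, 14, 15, 155, 156, 157]


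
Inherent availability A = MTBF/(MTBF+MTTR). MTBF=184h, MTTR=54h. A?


Availability = MTBF / (MTBF + MTTR)
Availability = 184 / (184 + 54)
Availability = 184 / 238
Availability = 77.3109%

77.3109%


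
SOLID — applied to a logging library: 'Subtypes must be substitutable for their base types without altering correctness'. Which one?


This describes the Liskov Substitution Principle (LSP)

Liskov Substitution Principle (LSP)


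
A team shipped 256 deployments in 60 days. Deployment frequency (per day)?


Formula: deployments per day = releases / days
= 256 / 60
= 4.267 deploys/day
(equivalently, 29.87 deploys/week)

4.267 deploys/day


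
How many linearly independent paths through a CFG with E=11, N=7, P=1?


Formula: V(G) = E - N + 2P
V(G) = 11 - 7 + 2*1
V(G) = 4 + 2
V(G) = 6

6


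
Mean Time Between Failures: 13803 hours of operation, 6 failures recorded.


Formula: MTBF = Total operating time / Number of failures
MTBF = 13803 / 6
MTBF = 2300.5 hours

2300.5 hours


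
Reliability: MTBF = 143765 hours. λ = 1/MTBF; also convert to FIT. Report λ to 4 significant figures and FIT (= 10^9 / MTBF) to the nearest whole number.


Formula: λ = 1 / MTBF; FIT = λ × 1e9 = 1e9 / MTBF
λ = 1 / 143765 ≈ 6.956e-06 failures/hour
FIT = 1e9 / 143765 ≈ 6956 failures per 1e9 hours (nearest whole number)

λ = 6.956e-06 /h, FIT = 6956


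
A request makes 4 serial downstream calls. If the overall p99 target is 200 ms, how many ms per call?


Formula: per_stage = total_budget / stages
per_stage = 200 / 4
per_stage = 50.0 ms

50.0 ms


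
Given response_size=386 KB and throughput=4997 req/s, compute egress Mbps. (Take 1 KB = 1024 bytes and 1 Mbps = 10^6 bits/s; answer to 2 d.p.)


Formula: Mbps = payload_bytes * RPS * 8 / 1e6
Payload per request = 386 KB = 386 * 1024 = 395264 bytes
Total bytes/sec = 395264 * 4997 = 1975134208
Total bits/sec = 1975134208 * 8 = 15801073664
Mbps = 15801073664 / 1e6 = 15801.07

15801.07 Mbps


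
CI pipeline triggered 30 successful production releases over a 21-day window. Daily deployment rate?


Formula: deployments per day = releases / days
= 30 / 21
= 1.429 deploys/day
(equivalently, 10.0 deploys/week)

1.429 deploys/day


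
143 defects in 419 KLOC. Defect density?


Defect density = defects / KLOC
Defect density = 143 / 419
Defect density = 0.341 defects/KLOC

0.341 defects/KLOC


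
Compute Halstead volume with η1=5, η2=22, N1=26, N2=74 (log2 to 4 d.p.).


Formula: V = N * log2(η), where N = N1 + N2 and η = η1 + η2
η = 5 + 22 = 27
N = 26 + 74 = 100
log2(27) ≈ 4.7549
V = 100 * 4.7549 = 475.49

475.49


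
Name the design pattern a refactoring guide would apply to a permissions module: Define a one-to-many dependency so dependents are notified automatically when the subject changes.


This matches the Observer pattern

Observer


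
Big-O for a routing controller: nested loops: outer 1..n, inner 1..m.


Reasoning: product of independent bounds
Complexity: O(n*m)

O(n*m)


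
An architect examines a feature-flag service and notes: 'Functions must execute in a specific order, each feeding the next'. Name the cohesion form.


Reasoning: Output of one is input to next
Type: Sequential cohesion

Sequential cohesion


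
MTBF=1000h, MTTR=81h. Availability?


Availability = MTBF / (MTBF + MTTR)
Availability = 1000 / (1000 + 81)
Availability = 1000 / 1081
Availability = 92.5069%

92.5069%


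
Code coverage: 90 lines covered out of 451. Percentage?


Coverage = covered / total * 100
Coverage = 90 / 451 * 100
Coverage = 19.96%

19.96%


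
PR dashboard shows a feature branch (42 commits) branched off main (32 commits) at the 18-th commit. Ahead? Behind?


Common ancestor: commit #18
feature commits after divergence: 42 - 18 = 24
main commits after divergence: 32 - 18 = 14
feature is 24 commits ahead of main
main is 14 commits ahead of feature

feature ahead: 24, main ahead: 14


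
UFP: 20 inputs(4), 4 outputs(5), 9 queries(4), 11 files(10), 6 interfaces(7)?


UFP = EI*4 + EO*5 + EQ*4 + ILF*10 + EIF*7
UFP = 20*4 + 4*5 + 9*4 + 11*10 + 6*7
UFP = 80 + 20 + 36 + 110 + 42
UFP = 288

288


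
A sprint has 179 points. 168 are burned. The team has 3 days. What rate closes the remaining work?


Formula: Required rate = Remaining points / Days left
Remaining = 179 - 168 = 11 points
Required rate = 11 / 3 = 3.67 points/day

3.67 points/day


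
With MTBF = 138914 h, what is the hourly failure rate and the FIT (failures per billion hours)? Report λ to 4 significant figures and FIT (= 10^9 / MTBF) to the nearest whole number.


Formula: λ = 1 / MTBF; FIT = λ × 1e9 = 1e9 / MTBF
λ = 1 / 138914 ≈ 7.199e-06 failures/hour
FIT = 1e9 / 138914 ≈ 7199 failures per 1e9 hours (nearest whole number)

λ = 7.199e-06 /h, FIT = 7199


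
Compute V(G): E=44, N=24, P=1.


Formula: V(G) = E - N + 2P
V(G) = 44 - 24 + 2*1
V(G) = 20 + 2
V(G) = 22

22


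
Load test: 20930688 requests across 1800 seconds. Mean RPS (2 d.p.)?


Formula: throughput = requests / seconds
throughput = 20930688 / 1800
throughput = 11628.16 requests/second

11628.16 requests/second


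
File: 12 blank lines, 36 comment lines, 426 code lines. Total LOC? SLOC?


Total LOC = blank + comment + code
Total LOC = 12 + 36 + 426 = 474
SLOC (source only) = code = 426

Total LOC: 474, SLOC: 426


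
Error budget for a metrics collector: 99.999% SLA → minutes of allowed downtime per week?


Formula: allowed downtime = period * (100 - SLA) / 100
Period (week) = 10080 minutes
Unavailability fraction = (100 - 99.999) / 100
Allowed downtime = 10080 * (100 - 99.999) / 100
Allowed downtime = 0.1008 minutes

0.1008 minutes


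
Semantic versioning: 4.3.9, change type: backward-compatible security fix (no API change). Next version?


Current: 4.3.9
Change category: 'backward-compatible security fix (no API change)' → patch bump
SemVer rule: patch bump → increment PATCH (MAJOR and MINOR unchanged)
New: 4.3.10

4.3.10


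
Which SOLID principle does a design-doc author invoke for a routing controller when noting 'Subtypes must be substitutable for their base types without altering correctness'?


This describes the Liskov Substitution Principle (LSP)

Liskov Substitution Principle (LSP)


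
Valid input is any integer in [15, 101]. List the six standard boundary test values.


Range: [15, 101]
Boundaries: just below min, min, min+1, max-1, max, just above max
Values: [14, 15, 16, 100, 101, 102]

[14, 15, 16, 100, 101, 102]
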